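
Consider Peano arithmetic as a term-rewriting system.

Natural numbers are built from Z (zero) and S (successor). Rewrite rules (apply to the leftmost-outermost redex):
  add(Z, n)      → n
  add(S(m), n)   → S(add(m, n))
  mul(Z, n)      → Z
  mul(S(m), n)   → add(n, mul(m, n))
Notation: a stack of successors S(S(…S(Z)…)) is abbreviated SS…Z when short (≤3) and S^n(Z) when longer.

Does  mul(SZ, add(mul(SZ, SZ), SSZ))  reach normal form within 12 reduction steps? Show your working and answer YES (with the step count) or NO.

Answer: YES — reaches normal form SSSZ in 12 ≤ 12 steps

Working:
  start: mul(SZ, add(mul(SZ, SZ), SSZ))
  →1  add(add(mul(SZ, SZ), SSZ), mul(Z, add(mul(SZ, SZ), SSZ)))
  →2  add(add(add(SZ, mul(Z, SZ)), SSZ), mul(Z, add(mul(SZ, SZ), SSZ)))
  →3  add(add(S(add(Z, mul(Z, SZ))), SSZ), mul(Z, add(mul(SZ, SZ), SSZ)))
  →4  add(S(add(add(Z, mul(Z, SZ)), SSZ)), mul(Z, add(mul(SZ, SZ), SSZ)))
  →5  S(add(add(add(Z, mul(Z, SZ)), SSZ), mul(Z, add(mul(SZ, SZ), SSZ))))
  →6  S(add(add(mul(Z, SZ), SSZ), mul(Z, add(mul(SZ, SZ), SSZ))))
  →7  S(add(add(Z, SSZ), mul(Z, add(mul(SZ, SZ), SSZ))))
  →8  S(add(SSZ, mul(Z, add(mul(SZ, SZ), SSZ))))
  →9  S(S(add(SZ, mul(Z, add(mul(SZ, SZ), SSZ)))))
  →10  S(S(S(add(Z, mul(Z, add(mul(SZ, SZ), SSZ))))))
  →11  S(S(S(mul(Z, add(mul(SZ, SZ), SSZ)))))
  →12  SSSZ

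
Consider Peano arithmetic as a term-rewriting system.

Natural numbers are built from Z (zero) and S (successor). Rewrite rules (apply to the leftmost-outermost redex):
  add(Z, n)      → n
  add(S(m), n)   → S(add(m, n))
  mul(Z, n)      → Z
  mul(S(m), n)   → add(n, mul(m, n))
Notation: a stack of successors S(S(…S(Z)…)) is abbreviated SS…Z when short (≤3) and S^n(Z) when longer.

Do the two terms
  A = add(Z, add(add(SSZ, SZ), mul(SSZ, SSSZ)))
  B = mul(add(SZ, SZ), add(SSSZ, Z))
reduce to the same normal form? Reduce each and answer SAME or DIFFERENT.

Answer: DIFFERENT — A ⇓ S^9(Z), B ⇓ S^6(Z)

Derivation:
Term A:
  start: add(Z, add(add(SSZ, SZ), mul(SSZ, SSSZ)))
  →1  add(add(SSZ, SZ), mul(SSZ, SSSZ))
  →2  add(S(add(SZ, SZ)), mul(SSZ, SSSZ))
  →3  S(add(add(SZ, SZ), mul(SSZ, SSSZ)))
  →4  S(add(S(add(Z, SZ)), mul(SSZ, SSSZ)))
  →5  S(S(add(add(Z, SZ), mul(SSZ, SSSZ))))
  →6  S(S(add(SZ, mul(SSZ, SSSZ))))
  →7  S(S(S(add(Z, mul(SSZ, SSSZ)))))
  →8  S(S(S(mul(SSZ, SSSZ))))
  →9  S(S(S(add(SSSZ, mul(SZ, SSSZ)))))
  →10  S(S(S(S(add(SSZ, mul(SZ, SSSZ))))))
  →11  S(S(S(S(S(add(SZ, mul(SZ, SSSZ)))))))
  →12  S(S(S(S(S(S(add(Z, mul(SZ, SSSZ))))))))
  →13  S(S(S(S(S(S(mul(SZ, SSSZ)))))))
  →14  S(S(S(S(S(S(add(SSSZ, mul(Z, SSSZ))))))))
  →15  S(S(S(S(S(S(S(add(SSZ, mul(Z, SSSZ)))))))))
  →16  S(S(S(S(S(S(S(S(add(SZ, mul(Z, SSSZ))))))))))
  →17  S(S(S(S(S(S(S(S(S(add(Z, mul(Z, SSSZ)))))))))))
  →18  S(S(S(S(S(S(S(S(S(mul(Z, SSSZ))))))))))
  →19  S^9(Z)

Term B:
  start: mul(add(SZ, SZ), add(SSSZ, Z))
  →1  mul(S(add(Z, SZ)), add(SSSZ, Z))
  →2  add(add(SSSZ, Z), mul(add(Z, SZ), add(SSSZ, Z)))
  →3  add(S(add(SSZ, Z)), mul(add(Z, SZ), add(SSSZ, Z)))
  →4  S(add(add(SSZ, Z), mul(add(Z, SZ), add(SSSZ, Z))))
  →5  S(add(S(add(SZ, Z)), mul(add(Z, SZ), add(SSSZ, Z))))
  →6  S(S(add(add(SZ, Z), mul(add(Z, SZ), add(SSSZ, Z)))))
  →7  S(S(add(S(add(Z, Z)), mul(add(Z, SZ), add(SSSZ, Z)))))
  →8  S(S(S(add(add(Z, Z), mul(add(Z, SZ), add(SSSZ, Z))))))
  →9  S(S(S(add(Z, mul(add(Z, SZ), add(SSSZ, Z))))))
  →10  S(S(S(mul(add(Z, SZ), add(SSSZ, Z)))))
  →11  S(S(S(mul(SZ, add(SSSZ, Z)))))
  →12  S(S(S(add(add(SSSZ, Z), mul(Z, add(SSSZ, Z))))))
  →13  S(S(S(add(S(add(SSZ, Z)), mul(Z, add(SSSZ, Z))))))
  →14  S(S(S(S(add(add(SSZ, Z), mul(Z, add(SSSZ, Z)))))))
  →15  S(S(S(S(add(S(add(SZ, Z)), mul(Z, add(SSSZ, Z)))))))
  →16  S(S(S(S(S(add(add(SZ, Z), mul(Z, add(SSSZ, Z))))))))
  →17  S(S(S(S(S(add(S(add(Z, Z)), mul(Z, add(SSSZ, Z))))))))
  →18  S(S(S(S(S(S(add(add(Z, Z), mul(Z, add(SSSZ, Z)))))))))
  →19  S(S(S(S(S(S(add(Z, mul(Z, add(SSSZ, Z)))))))))
  →20  S(S(S(S(S(S(mul(Z, add(SSSZ, Z))))))))
  →21  S^6(Z)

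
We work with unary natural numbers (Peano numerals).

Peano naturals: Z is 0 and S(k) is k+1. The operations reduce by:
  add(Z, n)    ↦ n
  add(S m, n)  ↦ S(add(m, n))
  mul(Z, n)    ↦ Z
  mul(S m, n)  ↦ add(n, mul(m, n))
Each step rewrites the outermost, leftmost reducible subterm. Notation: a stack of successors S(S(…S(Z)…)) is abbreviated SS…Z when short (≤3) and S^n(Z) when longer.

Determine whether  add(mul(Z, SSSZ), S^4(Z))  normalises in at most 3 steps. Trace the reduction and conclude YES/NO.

  start: add(mul(Z, SSSZ), S^4(Z))
  [1] add(Z, S^4(Z))
  [2] S^4(Z)

Answer: YES — reaches normal form S^4(Z) in 2 ≤ 3 steps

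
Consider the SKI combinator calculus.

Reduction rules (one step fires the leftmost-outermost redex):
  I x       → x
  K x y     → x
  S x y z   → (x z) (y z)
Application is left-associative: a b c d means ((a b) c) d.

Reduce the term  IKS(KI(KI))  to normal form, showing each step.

  start: IKS(KI(KI))
  →1  KS(KI(KI))
  →2  S

Answer: normal form = S  (in 2 steps)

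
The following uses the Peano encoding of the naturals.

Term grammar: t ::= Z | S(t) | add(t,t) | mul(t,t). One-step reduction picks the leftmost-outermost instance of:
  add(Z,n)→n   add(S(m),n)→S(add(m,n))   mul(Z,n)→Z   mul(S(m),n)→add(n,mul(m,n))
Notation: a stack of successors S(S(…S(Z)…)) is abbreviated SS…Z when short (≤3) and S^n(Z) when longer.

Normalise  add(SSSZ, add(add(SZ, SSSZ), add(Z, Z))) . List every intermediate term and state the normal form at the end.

  start: add(SSSZ, add(add(SZ, SSSZ), add(Z, Z)))
  [1] S(add(SSZ, add(add(SZ, SSSZ), add(Z, Z))))
  [2] S(S(add(SZ, add(add(SZ, SSSZ), add(Z, Z)))))
  [3] S(S(S(add(Z, add(add(SZ, SSSZ), add(Z, Z))))))
  [4] S(S(S(add(add(SZ, SSSZ), add(Z, Z)))))
  [5] S(S(S(add(S(add(Z, SSSZ)), add(Z, Z)))))
  [6] S(S(S(S(add(add(Z, SSSZ), add(Z, Z))))))
  [7] S(S(S(S(add(SSSZ, add(Z, Z))))))
  [8] S(S(S(S(S(add(SSZ, add(Z, Z)))))))
  [9] S(S(S(S(S(S(add(SZ, add(Z, Z))))))))
  [10] S(S(S(S(S(S(S(add(Z, add(Z, Z)))))))))
  [11] S(S(S(S(S(S(S(add(Z, Z))))))))
  [12] S^7(Z)

Answer: normal form = S^7(Z)  (in 12 steps)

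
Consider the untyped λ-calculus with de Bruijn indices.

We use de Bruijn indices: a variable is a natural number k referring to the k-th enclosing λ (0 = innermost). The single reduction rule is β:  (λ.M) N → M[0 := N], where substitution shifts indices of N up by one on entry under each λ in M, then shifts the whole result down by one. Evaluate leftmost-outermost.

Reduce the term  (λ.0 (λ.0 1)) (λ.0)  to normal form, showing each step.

  start: (λ.0 (λ.0 1)) (λ.0)
  [1] (λ.0) (λ.0 (λ.0))
  [2] λ.0 (λ.0)

Answer: normal form = λ.0 (λ.0)  (in 2 steps)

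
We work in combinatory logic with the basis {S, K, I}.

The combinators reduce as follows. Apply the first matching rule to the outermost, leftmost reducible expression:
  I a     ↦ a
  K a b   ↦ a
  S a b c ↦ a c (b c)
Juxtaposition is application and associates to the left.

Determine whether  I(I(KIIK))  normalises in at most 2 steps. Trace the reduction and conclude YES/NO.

  start: I(I(KIIK))
  [1] I(KIIK)
  [2] KIIK

Answer: NO — after 2 steps the term is KIIK, not yet normal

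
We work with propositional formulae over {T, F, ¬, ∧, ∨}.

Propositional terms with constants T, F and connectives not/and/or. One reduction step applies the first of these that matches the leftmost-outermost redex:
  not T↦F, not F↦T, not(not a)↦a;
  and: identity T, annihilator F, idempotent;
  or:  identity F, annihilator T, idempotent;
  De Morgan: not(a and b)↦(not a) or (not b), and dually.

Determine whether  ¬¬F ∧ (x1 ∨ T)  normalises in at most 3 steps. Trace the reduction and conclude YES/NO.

  start: ¬¬F ∧ (x1 ∨ T)
  step 1: F ∧ (x1 ∨ T)
  step 2: F

Answer: YES — reaches normal form F in 2 ≤ 3 steps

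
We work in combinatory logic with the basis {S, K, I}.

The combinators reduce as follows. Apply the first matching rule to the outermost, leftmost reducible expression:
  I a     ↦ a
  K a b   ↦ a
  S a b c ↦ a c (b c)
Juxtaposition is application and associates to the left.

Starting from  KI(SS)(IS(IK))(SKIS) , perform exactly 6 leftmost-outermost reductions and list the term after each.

  start: KI(SS)(IS(IK))(SKIS)
  →1  I(IS(IK))(SKIS)
  →2  IS(IK)(SKIS)
  →3  S(IK)(SKIS)
  →4  SK(SKIS)
  →5  SK(KS(IS))
  →6  SKS

Answer: after 6 steps: SKS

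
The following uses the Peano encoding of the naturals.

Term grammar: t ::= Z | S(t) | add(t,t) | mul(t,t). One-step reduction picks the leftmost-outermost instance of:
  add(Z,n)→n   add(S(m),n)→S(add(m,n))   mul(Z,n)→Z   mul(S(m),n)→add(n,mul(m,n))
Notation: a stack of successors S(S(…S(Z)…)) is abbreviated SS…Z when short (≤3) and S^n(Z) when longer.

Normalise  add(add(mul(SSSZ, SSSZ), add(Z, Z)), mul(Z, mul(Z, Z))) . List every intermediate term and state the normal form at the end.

  start: add(add(mul(SSSZ, SSSZ), add(Z, Z)), mul(Z, mul(Z, Z)))
  [1] add(add(add(SSSZ, mul(SSZ, SSSZ)), add(Z, Z)), mul(Z, mul(Z, Z)))
  [2] add(add(S(add(SSZ, mul(SSZ, SSSZ))), add(Z, Z)), mul(Z, mul(Z, Z)))
  [3] add(S(add(add(SSZ, mul(SSZ, SSSZ)), add(Z, Z))), mul(Z, mul(Z, Z)))
  [4] S(add(add(add(SSZ, mul(SSZ, SSSZ)), add(Z, Z)), mul(Z, mul(Z, Z))))
  [5] S(add(add(S(add(SZ, mul(SSZ, SSSZ))), add(Z, Z)), mul(Z, mul(Z, Z))))
  [6] S(add(S(add(add(SZ, mul(SSZ, SSSZ)), add(Z, Z))), mul(Z, mul(Z, Z))))
  [7] S(S(add(add(add(SZ, mul(SSZ, SSSZ)), add(Z, Z)), mul(Z, mul(Z, Z)))))
  [8] S(S(add(add(S(add(Z, mul(SSZ, SSSZ))), add(Z, Z)), mul(Z, mul(Z, Z)))))
  [9] S(S(add(S(add(add(Z, mul(SSZ, SSSZ)), add(Z, Z))), mul(Z, mul(Z, Z)))))
  [10] S(S(S(add(add(add(Z, mul(SSZ, SSSZ)), add(Z, Z)), mul(Z, mul(Z, Z))))))
  [11] S(S(S(add(add(mul(SSZ, SSSZ), add(Z, Z)), mul(Z, mul(Z, Z))))))
  [12] S(S(S(add(add(add(SSSZ, mul(SZ, SSSZ)), add(Z, Z)), mul(Z, mul(Z, Z))))))
  [13] S(S(S(add(add(S(add(SSZ, mul(SZ, SSSZ))), add(Z, Z)), mul(Z, mul(Z, Z))))))
  [14] S(S(S(add(S(add(add(SSZ, mul(SZ, SSSZ)), add(Z, Z))), mul(Z, mul(Z, Z))))))
  [15] S(S(S(S(add(add(add(SSZ, mul(SZ, SSSZ)), add(Z, Z)), mul(Z, mul(Z, Z)))))))
  [16] S(S(S(S(add(add(S(add(SZ, mul(SZ, SSSZ))), add(Z, Z)), mul(Z, mul(Z, Z)))))))
  [17] S(S(S(S(add(S(add(add(SZ, mul(SZ, SSSZ)), add(Z, Z))), mul(Z, mul(Z, Z)))))))
  [18] S(S(S(S(S(add(add(add(SZ, mul(SZ, SSSZ)), add(Z, Z)), mul(Z, mul(Z, Z))))))))
  [19] S(S(S(S(S(add(add(S(add(Z, mul(SZ, SSSZ))), add(Z, Z)), mul(Z, mul(Z, Z))))))))
  [20] S(S(S(S(S(add(S(add(add(Z, mul(SZ, SSSZ)), add(Z, Z))), mul(Z, mul(Z, Z))))))))
  [21] S(S(S(S(S(S(add(add(add(Z, mul(SZ, SSSZ)), add(Z, Z)), mul(Z, mul(Z, Z)))))))))
  [22] S(S(S(S(S(S(add(add(mul(SZ, SSSZ), add(Z, Z)), mul(Z, mul(Z, Z)))))))))
  [23] S(S(S(S(S(S(add(add(add(SSSZ, mul(Z, SSSZ)), add(Z, Z)), mul(Z, mul(Z, Z)))))))))
  [24] S(S(S(S(S(S(add(add(S(add(SSZ, mul(Z, SSSZ))), add(Z, Z)), mul(Z, mul(Z, Z)))))))))
  [25] S(S(S(S(S(S(add(S(add(add(SSZ, mul(Z, SSSZ)), add(Z, Z))), mul(Z, mul(Z, Z)))))))))
  [26] S(S(S(S(S(S(S(add(add(add(SSZ, mul(Z, SSSZ)), add(Z, Z)), mul(Z, mul(Z, Z))))))))))
  [27] S(S(S(S(S(S(S(add(add(S(add(SZ, mul(Z, SSSZ))), add(Z, Z)), mul(Z, mul(Z, Z))))))))))
  [28] S(S(S(S(S(S(S(add(S(add(add(SZ, mul(Z, SSSZ)), add(Z, Z))), mul(Z, mul(Z, Z))))))))))
  [29] S(S(S(S(S(S(S(S(add(add(add(SZ, mul(Z, SSSZ)), add(Z, Z)), mul(Z, mul(Z, Z)))))))))))
  [30] S(S(S(S(S(S(S(S(add(add(S(add(Z, mul(Z, SSSZ))), add(Z, Z)), mul(Z, mul(Z, Z)))))))))))
  [31] S(S(S(S(S(S(S(S(add(S(add(add(Z, mul(Z, SSSZ)), add(Z, Z))), mul(Z, mul(Z, Z)))))))))))
  [32] S(S(S(S(S(S(S(S(S(add(add(add(Z, mul(Z, SSSZ)), add(Z, Z)), mul(Z, mul(Z, Z))))))))))))
  [33] S(S(S(S(S(S(S(S(S(add(add(mul(Z, SSSZ), add(Z, Z)), mul(Z, mul(Z, Z))))))))))))
  [34] S(S(S(S(S(S(S(S(S(add(add(Z, add(Z, Z)), mul(Z, mul(Z, Z))))))))))))
  [35] S(S(S(S(S(S(S(S(S(add(add(Z, Z), mul(Z, mul(Z, Z))))))))))))
  [36] S(S(S(S(S(S(S(S(S(add(Z, mul(Z, mul(Z, Z))))))))))))
  [37] S(S(S(S(S(S(S(S(S(mul(Z, mul(Z, Z)))))))))))
  [38] S^9(Z)

Answer: normal form = S^9(Z)  (in 38 steps)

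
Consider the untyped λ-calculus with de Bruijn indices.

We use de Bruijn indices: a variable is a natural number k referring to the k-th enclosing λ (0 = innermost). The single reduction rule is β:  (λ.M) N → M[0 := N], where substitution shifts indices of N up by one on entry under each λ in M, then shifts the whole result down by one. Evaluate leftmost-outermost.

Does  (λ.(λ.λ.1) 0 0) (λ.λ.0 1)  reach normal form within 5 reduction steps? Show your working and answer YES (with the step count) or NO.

Answer: YES — reaches normal form λ.λ.0 1 in 3 ≤ 5 steps

Derivation:
  start: (λ.(λ.λ.1) 0 0) (λ.λ.0 1)
  →1  (λ.λ.1) (λ.λ.0 1) (λ.λ.0 1)
  →2  (λ.λ.λ.0 1) (λ.λ.0 1)
  →3  λ.λ.0 1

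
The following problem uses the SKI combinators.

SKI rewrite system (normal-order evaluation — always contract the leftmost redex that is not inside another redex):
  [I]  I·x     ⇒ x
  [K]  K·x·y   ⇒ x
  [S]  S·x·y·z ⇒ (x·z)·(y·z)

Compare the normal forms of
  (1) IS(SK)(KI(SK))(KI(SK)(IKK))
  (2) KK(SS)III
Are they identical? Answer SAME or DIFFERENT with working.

Term A:
  start: IS(SK)(KI(SK))(KI(SK)(IKK))
  [1] S(SK)(KI(SK))(KI(SK)(IKK))
  [2] SK(KI(SK)(IKK))(KI(SK)(KI(SK)(IKK)))
  [3] K(KI(SK)(KI(SK)(IKK)))(KI(SK)(IKK)(KI(SK)(KI(SK)(IKK))))
  [4] KI(SK)(KI(SK)(IKK))
  [5] I(KI(SK)(IKK))
  [6] KI(SK)(IKK)
  [7] I(IKK)
  [8] IKK
  [9] KK

Term B:
  start: KK(SS)III
  [1] KIII
  [2] II
  [3] I

Answer: DIFFERENT — A ⇓ KK, B ⇓ I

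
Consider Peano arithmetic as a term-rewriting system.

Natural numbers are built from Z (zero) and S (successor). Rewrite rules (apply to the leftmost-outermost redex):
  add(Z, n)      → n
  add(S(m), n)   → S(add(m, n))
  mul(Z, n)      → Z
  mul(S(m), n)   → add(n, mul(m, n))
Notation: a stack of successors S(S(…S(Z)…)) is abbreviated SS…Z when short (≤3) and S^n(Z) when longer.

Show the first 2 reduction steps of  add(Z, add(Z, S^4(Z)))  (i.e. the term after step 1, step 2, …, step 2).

Answer: after 2 steps: S^4(Z)

Working:
  start: add(Z, add(Z, S^4(Z)))
  [1] add(Z, S^4(Z))
  [2] S^4(Z)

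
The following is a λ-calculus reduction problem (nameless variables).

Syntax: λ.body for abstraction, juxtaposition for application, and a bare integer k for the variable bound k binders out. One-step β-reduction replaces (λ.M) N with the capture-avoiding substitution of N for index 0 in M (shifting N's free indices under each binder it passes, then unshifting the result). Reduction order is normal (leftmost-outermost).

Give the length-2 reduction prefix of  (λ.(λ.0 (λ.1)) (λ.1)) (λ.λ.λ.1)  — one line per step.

  start: (λ.(λ.0 (λ.1)) (λ.1)) (λ.λ.λ.1)
  →1  (λ.0 (λ.1)) (λ.λ.λ.λ.1)
  →2  (λ.λ.λ.λ.1) (λ.λ.λ.λ.λ.1)

Answer: after 2 steps: (λ.λ.λ.λ.1) (λ.λ.λ.λ.λ.1)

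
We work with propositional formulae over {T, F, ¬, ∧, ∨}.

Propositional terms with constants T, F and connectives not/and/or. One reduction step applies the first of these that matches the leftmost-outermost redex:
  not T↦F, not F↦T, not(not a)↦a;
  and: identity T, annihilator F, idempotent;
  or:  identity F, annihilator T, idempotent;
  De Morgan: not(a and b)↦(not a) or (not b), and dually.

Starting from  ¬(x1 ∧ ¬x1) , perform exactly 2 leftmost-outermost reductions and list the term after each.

Answer: after 2 steps: ¬x1 ∨ x1

Working:
  start: ¬(x1 ∧ ¬x1)
  [1] ¬x1 ∨ ¬¬x1
  [2] ¬x1 ∨ x1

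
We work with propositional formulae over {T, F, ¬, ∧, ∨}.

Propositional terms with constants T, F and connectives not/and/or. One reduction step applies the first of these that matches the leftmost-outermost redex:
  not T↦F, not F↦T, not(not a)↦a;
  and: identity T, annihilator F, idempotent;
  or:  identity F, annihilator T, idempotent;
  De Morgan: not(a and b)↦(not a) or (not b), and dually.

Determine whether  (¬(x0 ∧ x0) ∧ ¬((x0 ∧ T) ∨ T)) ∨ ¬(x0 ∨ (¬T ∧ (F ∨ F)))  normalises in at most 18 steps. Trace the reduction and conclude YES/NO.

  start: (¬(x0 ∧ x0) ∧ ¬((x0 ∧ T) ∨ T)) ∨ ¬(x0 ∨ (¬T ∧ (F ∨ F)))
  →1  ((¬x0 ∨ ¬x0) ∧ ¬((x0 ∧ T) ∨ T)) ∨ ¬(x0 ∨ (¬T ∧ (F ∨ F)))
  →2  (¬x0 ∧ ¬((x0 ∧ T) ∨ T)) ∨ ¬(x0 ∨ (¬T ∧ (F ∨ F)))
  →3  (¬x0 ∧ (¬(x0 ∧ T) ∧ ¬T)) ∨ ¬(x0 ∨ (¬T ∧ (F ∨ F)))
  →4  (¬x0 ∧ ((¬x0 ∨ ¬T) ∧ ¬T)) ∨ ¬(x0 ∨ (¬T ∧ (F ∨ F)))
  →5  (¬x0 ∧ ((¬x0 ∨ F) ∧ ¬T)) ∨ ¬(x0 ∨ (¬T ∧ (F ∨ F)))
  →6  (¬x0 ∧ (¬x0 ∧ ¬T)) ∨ ¬(x0 ∨ (¬T ∧ (F ∨ F)))
  →7  (¬x0 ∧ (¬x0 ∧ F)) ∨ ¬(x0 ∨ (¬T ∧ (F ∨ F)))
  →8  (¬x0 ∧ F) ∨ ¬(x0 ∨ (¬T ∧ (F ∨ F)))
  →9  F ∨ ¬(x0 ∨ (¬T ∧ (F ∨ F)))
  →10  ¬(x0 ∨ (¬T ∧ (F ∨ F)))
  →11  ¬x0 ∧ ¬(¬T ∧ (F ∨ F))
  →12  ¬x0 ∧ (¬¬T ∨ ¬(F ∨ F))
  →13  ¬x0 ∧ (T ∨ ¬(F ∨ F))
  →14  ¬x0 ∧ T
  →15  ¬x0

Answer: YES — reaches normal form ¬x0 in 15 ≤ 18 steps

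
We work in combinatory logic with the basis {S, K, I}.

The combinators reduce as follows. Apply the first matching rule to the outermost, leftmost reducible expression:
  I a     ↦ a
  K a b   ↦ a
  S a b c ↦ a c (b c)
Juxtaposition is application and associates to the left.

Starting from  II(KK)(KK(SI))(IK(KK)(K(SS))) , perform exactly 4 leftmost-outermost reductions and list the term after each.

  start: II(KK)(KK(SI))(IK(KK)(K(SS)))
  step 1: I(KK)(KK(SI))(IK(KK)(K(SS)))
  step 2: KK(KK(SI))(IK(KK)(K(SS)))
  step 3: K(IK(KK)(K(SS)))
  step 4: K(K(KK)(K(SS)))

Answer: after 4 steps: K(K(KK)(K(SS)))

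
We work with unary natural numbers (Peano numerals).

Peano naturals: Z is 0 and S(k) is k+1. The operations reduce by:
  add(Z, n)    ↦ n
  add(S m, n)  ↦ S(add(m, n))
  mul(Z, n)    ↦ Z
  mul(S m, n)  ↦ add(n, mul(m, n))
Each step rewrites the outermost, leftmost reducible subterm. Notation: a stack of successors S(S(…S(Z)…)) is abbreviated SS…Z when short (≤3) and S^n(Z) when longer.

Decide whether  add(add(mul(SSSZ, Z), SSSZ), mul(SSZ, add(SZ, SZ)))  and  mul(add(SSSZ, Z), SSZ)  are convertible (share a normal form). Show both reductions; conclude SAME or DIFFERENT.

Answer: DIFFERENT — A ⇓ S^7(Z), B ⇓ S^6(Z)

Reduction:
Term A:
  start: add(add(mul(SSSZ, Z), SSSZ), mul(SSZ, add(SZ, SZ)))
  [1] add(add(add(Z, mul(SSZ, Z)), SSSZ), mul(SSZ, add(SZ, SZ)))
  [2] add(add(mul(SSZ, Z), SSSZ), mul(SSZ, add(SZ, SZ)))
  [3] add(add(add(Z, mul(SZ, Z)), SSSZ), mul(SSZ, add(SZ, SZ)))
  [4] add(add(mul(SZ, Z), SSSZ), mul(SSZ, add(SZ, SZ)))
  [5] add(add(add(Z, mul(Z, Z)), SSSZ), mul(SSZ, add(SZ, SZ)))
  [6] add(add(mul(Z, Z), SSSZ), mul(SSZ, add(SZ, SZ)))
  [7] add(add(Z, SSSZ), mul(SSZ, add(SZ, SZ)))
  [8] add(SSSZ, mul(SSZ, add(SZ, SZ)))
  [9] S(add(SSZ, mul(SSZ, add(SZ, SZ))))
  [10] S(S(add(SZ, mul(SSZ, add(SZ, SZ)))))
  [11] S(S(S(add(Z, mul(SSZ, add(SZ, SZ))))))
  [12] S(S(S(mul(SSZ, add(SZ, SZ)))))
  [13] S(S(S(add(add(SZ, SZ), mul(SZ, add(SZ, SZ))))))
  [14] S(S(S(add(S(add(Z, SZ)), mul(SZ, add(SZ, SZ))))))
  [15] S(S(S(S(add(add(Z, SZ), mul(SZ, add(SZ, SZ)))))))
  [16] S(S(S(S(add(SZ, mul(SZ, add(SZ, SZ)))))))
  [17] S(S(S(S(S(add(Z, mul(SZ, add(SZ, SZ))))))))
  [18] S(S(S(S(S(mul(SZ, add(SZ, SZ)))))))
  [19] S(S(S(S(S(add(add(SZ, SZ), mul(Z, add(SZ, SZ))))))))
  [20] S(S(S(S(S(add(S(add(Z, SZ)), mul(Z, add(SZ, SZ))))))))
  [21] S(S(S(S(S(S(add(add(Z, SZ), mul(Z, add(SZ, SZ)))))))))
  [22] S(S(S(S(S(S(add(SZ, mul(Z, add(SZ, SZ)))))))))
  [23] S(S(S(S(S(S(S(add(Z, mul(Z, add(SZ, SZ))))))))))
  [24] S(S(S(S(S(S(S(mul(Z, add(SZ, SZ)))))))))
  [25] S^7(Z)

Term B:
  start: mul(add(SSSZ, Z), SSZ)
  [1] mul(S(add(SSZ, Z)), SSZ)
  [2] add(SSZ, mul(add(SSZ, Z), SSZ))
  [3] S(add(SZ, mul(add(SSZ, Z), SSZ)))
  [4] S(S(add(Z, mul(add(SSZ, Z), SSZ))))
  [5] S(S(mul(add(SSZ, Z), SSZ)))
  [6] S(S(mul(S(add(SZ, Z)), SSZ)))
  [7] S(S(add(SSZ, mul(add(SZ, Z), SSZ))))
  [8] S(S(S(add(SZ, mul(add(SZ, Z), SSZ)))))
  [9] S(S(S(S(add(Z, mul(add(SZ, Z), SSZ))))))
  [10] S(S(S(S(mul(add(SZ, Z), SSZ)))))
  [11] S(S(S(S(mul(S(add(Z, Z)), SSZ)))))
  [12] S(S(S(S(add(SSZ, mul(add(Z, Z), SSZ))))))
  [13] S(S(S(S(S(add(SZ, mul(add(Z, Z), SSZ)))))))
  [14] S(S(S(S(S(S(add(Z, mul(add(Z, Z), SSZ))))))))
  [15] S(S(S(S(S(S(mul(add(Z, Z), SSZ)))))))
  [16] S(S(S(S(S(S(mul(Z, SSZ)))))))
  [17] S^6(Z)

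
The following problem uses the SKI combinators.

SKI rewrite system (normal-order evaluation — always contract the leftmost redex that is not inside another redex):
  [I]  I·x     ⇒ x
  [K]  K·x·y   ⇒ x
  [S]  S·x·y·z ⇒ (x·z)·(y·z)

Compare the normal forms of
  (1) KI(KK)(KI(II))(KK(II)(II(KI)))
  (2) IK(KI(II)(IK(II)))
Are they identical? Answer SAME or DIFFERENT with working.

Term A:
  start: KI(KK)(KI(II))(KK(II)(II(KI)))
  [1] I(KI(II))(KK(II)(II(KI)))
  [2] KI(II)(KK(II)(II(KI)))
  [3] I(KK(II)(II(KI)))
  [4] KK(II)(II(KI))
  [5] K(II(KI))
  [6] K(I(KI))
  [7] K(KI)

Term B:
  start: IK(KI(II)(IK(II)))
  [1] K(KI(II)(IK(II)))
  [2] K(I(IK(II)))
  [3] K(IK(II))
  [4] K(K(II))
  [5] K(KI)

Answer: SAME — A ⇓ K(KI), B ⇓ K(KI)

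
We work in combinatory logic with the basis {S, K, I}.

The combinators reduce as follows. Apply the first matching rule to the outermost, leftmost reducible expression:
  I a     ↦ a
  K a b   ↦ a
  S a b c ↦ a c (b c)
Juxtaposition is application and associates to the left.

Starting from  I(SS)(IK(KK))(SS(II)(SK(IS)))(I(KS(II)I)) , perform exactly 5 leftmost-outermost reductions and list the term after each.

Answer: after 5 steps: SK(IS)(I(KS(II)I))(II(SK(IS))(I(KS(II)I)))(IK(KK)(SS(II)(SK(IS)))(I(KS(II)I)))

Working:
  start: I(SS)(IK(KK))(SS(II)(SK(IS)))(I(KS(II)I))
  →1  SS(IK(KK))(SS(II)(SK(IS)))(I(KS(II)I))
  →2  S(SS(II)(SK(IS)))(IK(KK)(SS(II)(SK(IS))))(I(KS(II)I))
  →3  SS(II)(SK(IS))(I(KS(II)I))(IK(KK)(SS(II)(SK(IS)))(I(KS(II)I)))
  →4  S(SK(IS))(II(SK(IS)))(I(KS(II)I))(IK(KK)(SS(II)(SK(IS)))(I(KS(II)I)))
  →5  SK(IS)(I(KS(II)I))(II(SK(IS))(I(KS(II)I)))(IK(KK)(SS(II)(SK(IS)))(I(KS(II)I)))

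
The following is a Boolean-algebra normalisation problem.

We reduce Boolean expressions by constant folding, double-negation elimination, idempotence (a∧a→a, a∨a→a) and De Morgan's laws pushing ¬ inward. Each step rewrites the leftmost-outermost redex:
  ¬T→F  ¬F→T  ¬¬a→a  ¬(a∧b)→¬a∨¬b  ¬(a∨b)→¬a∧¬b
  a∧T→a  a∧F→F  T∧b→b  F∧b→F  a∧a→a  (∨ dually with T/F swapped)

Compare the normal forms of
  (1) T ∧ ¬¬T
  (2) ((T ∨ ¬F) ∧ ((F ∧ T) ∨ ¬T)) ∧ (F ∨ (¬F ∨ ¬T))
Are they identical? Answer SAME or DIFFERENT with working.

Term A:
  start: T ∧ ¬¬T
  step 1: ¬¬T
  step 2: T

Term B:
  start: ((T ∨ ¬F) ∧ ((F ∧ T) ∨ ¬T)) ∧ (F ∨ (¬F ∨ ¬T))
  step 1: (T ∧ ((F ∧ T) ∨ ¬T)) ∧ (F ∨ (¬F ∨ ¬T))
  step 2: ((F ∧ T) ∨ ¬T) ∧ (F ∨ (¬F ∨ ¬T))
  step 3: (F ∨ ¬T) ∧ (F ∨ (¬F ∨ ¬T))
  step 4: ¬T ∧ (F ∨ (¬F ∨ ¬T))
  step 5: F ∧ (F ∨ (¬F ∨ ¬T))
  step 6: F

Answer: DIFFERENT — A ⇓ T, B ⇓ F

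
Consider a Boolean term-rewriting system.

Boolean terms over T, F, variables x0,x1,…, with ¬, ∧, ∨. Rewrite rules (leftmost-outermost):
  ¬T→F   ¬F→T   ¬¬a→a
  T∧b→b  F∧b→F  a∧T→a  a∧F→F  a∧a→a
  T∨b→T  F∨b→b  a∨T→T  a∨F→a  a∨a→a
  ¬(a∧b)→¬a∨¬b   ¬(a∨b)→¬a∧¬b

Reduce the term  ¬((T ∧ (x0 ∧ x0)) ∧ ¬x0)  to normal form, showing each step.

Answer: normal form = ¬x0 ∨ x0  (in 7 steps)

Working:
  start: ¬((T ∧ (x0 ∧ x0)) ∧ ¬x0)
  [1] ¬(T ∧ (x0 ∧ x0)) ∨ ¬¬x0
  [2] (¬T ∨ ¬(x0 ∧ x0)) ∨ ¬¬x0
  [3] (F ∨ ¬(x0 ∧ x0)) ∨ ¬¬x0
  [4] ¬(x0 ∧ x0) ∨ ¬¬x0
  [5] (¬x0 ∨ ¬x0) ∨ ¬¬x0
  [6] ¬x0 ∨ ¬¬x0
  [7] ¬x0 ∨ x0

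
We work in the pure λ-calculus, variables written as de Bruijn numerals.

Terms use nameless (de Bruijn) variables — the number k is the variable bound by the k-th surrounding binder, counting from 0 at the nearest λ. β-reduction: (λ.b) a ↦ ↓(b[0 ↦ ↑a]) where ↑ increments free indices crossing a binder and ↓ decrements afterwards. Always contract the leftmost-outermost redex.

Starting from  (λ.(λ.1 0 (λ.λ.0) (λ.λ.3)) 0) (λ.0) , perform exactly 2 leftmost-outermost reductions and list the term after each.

Answer: after 2 steps: (λ.0) (λ.0) (λ.λ.0) (λ.λ.λ.0)

Reduction:
  start: (λ.(λ.1 0 (λ.λ.0) (λ.λ.3)) 0) (λ.0)
  →1  (λ.(λ.0) 0 (λ.λ.0) (λ.λ.λ.0)) (λ.0)
  →2  (λ.0) (λ.0) (λ.λ.0) (λ.λ.λ.0)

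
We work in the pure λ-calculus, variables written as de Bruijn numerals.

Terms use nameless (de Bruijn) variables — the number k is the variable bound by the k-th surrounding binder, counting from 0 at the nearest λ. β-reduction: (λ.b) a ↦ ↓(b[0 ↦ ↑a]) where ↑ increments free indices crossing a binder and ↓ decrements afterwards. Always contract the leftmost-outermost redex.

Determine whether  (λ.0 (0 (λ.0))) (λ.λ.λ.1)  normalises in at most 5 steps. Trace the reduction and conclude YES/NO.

Answer: YES — reaches normal form λ.λ.1 in 2 ≤ 5 steps

Working:
  start: (λ.0 (0 (λ.0))) (λ.λ.λ.1)
  [1] (λ.λ.λ.1) ((λ.λ.λ.1) (λ.0))
  [2] λ.λ.1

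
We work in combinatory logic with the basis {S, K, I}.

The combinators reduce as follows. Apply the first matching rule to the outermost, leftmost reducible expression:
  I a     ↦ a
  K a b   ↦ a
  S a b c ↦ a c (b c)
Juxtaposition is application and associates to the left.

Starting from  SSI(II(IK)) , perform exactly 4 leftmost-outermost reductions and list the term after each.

Answer: after 4 steps: SK(I(II(IK)))

Reduction:
  start: SSI(II(IK))
  →1  S(II(IK))(I(II(IK)))
  →2  S(I(IK))(I(II(IK)))
  →3  S(IK)(I(II(IK)))
  →4  SK(I(II(IK)))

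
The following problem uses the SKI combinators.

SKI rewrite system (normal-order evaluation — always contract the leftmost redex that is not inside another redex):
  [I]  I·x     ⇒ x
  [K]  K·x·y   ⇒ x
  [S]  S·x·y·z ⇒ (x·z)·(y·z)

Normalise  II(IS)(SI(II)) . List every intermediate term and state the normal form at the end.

Answer: normal form = S(SII)  (in 4 steps)

Derivation:
  start: II(IS)(SI(II))
  [1] I(IS)(SI(II))
  [2] IS(SI(II))
  [3] S(SI(II))
  [4] S(SII)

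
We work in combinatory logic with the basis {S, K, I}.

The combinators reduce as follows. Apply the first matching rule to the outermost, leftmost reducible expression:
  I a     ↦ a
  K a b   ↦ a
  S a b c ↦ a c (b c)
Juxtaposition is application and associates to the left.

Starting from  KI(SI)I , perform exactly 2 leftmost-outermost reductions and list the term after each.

  start: KI(SI)I
  →1  II
  →2  I

Answer: after 2 steps: I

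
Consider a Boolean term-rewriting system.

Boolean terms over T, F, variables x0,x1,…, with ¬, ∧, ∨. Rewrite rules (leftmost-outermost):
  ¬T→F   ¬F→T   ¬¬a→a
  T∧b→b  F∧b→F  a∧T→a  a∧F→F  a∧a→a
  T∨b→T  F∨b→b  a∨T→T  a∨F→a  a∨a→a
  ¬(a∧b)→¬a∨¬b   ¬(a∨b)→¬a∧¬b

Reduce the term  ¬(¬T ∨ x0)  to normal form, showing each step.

Answer: normal form = ¬x0  (in 3 steps)

Derivation:
  start: ¬(¬T ∨ x0)
  →1  ¬¬T ∧ ¬x0
  →2  T ∧ ¬x0
  →3  ¬x0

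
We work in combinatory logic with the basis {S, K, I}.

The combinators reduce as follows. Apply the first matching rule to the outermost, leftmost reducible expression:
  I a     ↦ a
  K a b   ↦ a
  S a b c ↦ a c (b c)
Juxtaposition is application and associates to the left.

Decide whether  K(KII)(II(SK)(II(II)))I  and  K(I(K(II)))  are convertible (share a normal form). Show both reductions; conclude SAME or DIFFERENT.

Answer: DIFFERENT — A ⇓ I, B ⇓ K(KI)

Working:
Term A:
  start: K(KII)(II(SK)(II(II)))I
  step 1: KIII
  step 2: II
  step 3: I

Term B:
  start: K(I(K(II)))
  step 1: K(K(II))
  step 2: K(KI)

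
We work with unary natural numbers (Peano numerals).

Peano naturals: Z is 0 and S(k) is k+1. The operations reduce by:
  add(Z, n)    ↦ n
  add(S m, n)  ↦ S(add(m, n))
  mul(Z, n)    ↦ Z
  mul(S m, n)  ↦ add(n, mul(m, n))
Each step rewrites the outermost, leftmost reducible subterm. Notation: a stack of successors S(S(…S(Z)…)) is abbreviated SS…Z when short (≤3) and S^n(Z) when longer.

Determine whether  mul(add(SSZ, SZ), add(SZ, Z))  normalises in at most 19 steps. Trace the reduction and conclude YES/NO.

  start: mul(add(SSZ, SZ), add(SZ, Z))
  [1] mul(S(add(SZ, SZ)), add(SZ, Z))
  [2] add(add(SZ, Z), mul(add(SZ, SZ), add(SZ, Z)))
  [3] add(S(add(Z, Z)), mul(add(SZ, SZ), add(SZ, Z)))
  [4] S(add(add(Z, Z), mul(add(SZ, SZ), add(SZ, Z))))
  [5] S(add(Z, mul(add(SZ, SZ), add(SZ, Z))))
  [6] S(mul(add(SZ, SZ), add(SZ, Z)))
  [7] S(mul(S(add(Z, SZ)), add(SZ, Z)))
  [8] S(add(add(SZ, Z), mul(add(Z, SZ), add(SZ, Z))))
  [9] S(add(S(add(Z, Z)), mul(add(Z, SZ), add(SZ, Z))))
  [10] S(S(add(add(Z, Z), mul(add(Z, SZ), add(SZ, Z)))))
  [11] S(S(add(Z, mul(add(Z, SZ), add(SZ, Z)))))
  [12] S(S(mul(add(Z, SZ), add(SZ, Z))))
  [13] S(S(mul(SZ, add(SZ, Z))))
  [14] S(S(add(add(SZ, Z), mul(Z, add(SZ, Z)))))
  [15] S(S(add(S(add(Z, Z)), mul(Z, add(SZ, Z)))))
  [16] S(S(S(add(add(Z, Z), mul(Z, add(SZ, Z))))))
  [17] S(S(S(add(Z, mul(Z, add(SZ, Z))))))
  [18] S(S(S(mul(Z, add(SZ, Z)))))
  [19] SSSZ

Answer: YES — reaches normal form SSSZ in 19 ≤ 19 steps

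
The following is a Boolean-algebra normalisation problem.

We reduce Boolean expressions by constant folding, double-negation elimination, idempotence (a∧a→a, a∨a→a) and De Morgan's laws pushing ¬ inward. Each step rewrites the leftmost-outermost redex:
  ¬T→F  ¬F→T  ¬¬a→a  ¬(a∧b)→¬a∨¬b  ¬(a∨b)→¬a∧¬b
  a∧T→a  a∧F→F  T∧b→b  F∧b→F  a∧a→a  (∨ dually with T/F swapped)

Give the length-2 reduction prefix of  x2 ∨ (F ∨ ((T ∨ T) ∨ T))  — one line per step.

Answer: after 2 steps: x2 ∨ T

Working:
  start: x2 ∨ (F ∨ ((T ∨ T) ∨ T))
  [1] x2 ∨ ((T ∨ T) ∨ T)
  [2] x2 ∨ T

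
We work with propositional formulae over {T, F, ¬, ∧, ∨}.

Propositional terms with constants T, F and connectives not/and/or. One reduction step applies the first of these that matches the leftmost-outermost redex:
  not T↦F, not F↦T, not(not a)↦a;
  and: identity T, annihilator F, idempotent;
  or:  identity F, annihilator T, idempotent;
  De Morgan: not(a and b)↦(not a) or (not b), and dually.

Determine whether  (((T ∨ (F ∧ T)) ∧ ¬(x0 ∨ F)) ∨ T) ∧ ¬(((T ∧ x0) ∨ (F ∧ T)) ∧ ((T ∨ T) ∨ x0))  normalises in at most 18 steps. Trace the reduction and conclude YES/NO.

  start: (((T ∨ (F ∧ T)) ∧ ¬(x0 ∨ F)) ∨ T) ∧ ¬(((T ∧ x0) ∨ (F ∧ T)) ∧ ((T ∨ T) ∨ x0))
  step 1: T ∧ ¬(((T ∧ x0) ∨ (F ∧ T)) ∧ ((T ∨ T) ∨ x0))
  step 2: ¬(((T ∧ x0) ∨ (F ∧ T)) ∧ ((T ∨ T) ∨ x0))
  step 3: ¬((T ∧ x0) ∨ (F ∧ T)) ∨ ¬((T ∨ T) ∨ x0)
  step 4: (¬(T ∧ x0) ∧ ¬(F ∧ T)) ∨ ¬((T ∨ T) ∨ x0)
  step 5: ((¬T ∨ ¬x0) ∧ ¬(F ∧ T)) ∨ ¬((T ∨ T) ∨ x0)
  step 6: ((F ∨ ¬x0) ∧ ¬(F ∧ T)) ∨ ¬((T ∨ T) ∨ x0)
  step 7: (¬x0 ∧ ¬(F ∧ T)) ∨ ¬((T ∨ T) ∨ x0)
  step 8: (¬x0 ∧ (¬F ∨ ¬T)) ∨ ¬((T ∨ T) ∨ x0)
  step 9: (¬x0 ∧ (T ∨ ¬T)) ∨ ¬((T ∨ T) ∨ x0)
  step 10: (¬x0 ∧ T) ∨ ¬((T ∨ T) ∨ x0)
  step 11: ¬x0 ∨ ¬((T ∨ T) ∨ x0)
  step 12: ¬x0 ∨ (¬(T ∨ T) ∧ ¬x0)
  step 13: ¬x0 ∨ ((¬T ∧ ¬T) ∧ ¬x0)
  step 14: ¬x0 ∨ (¬T ∧ ¬x0)
  step 15: ¬x0 ∨ (F ∧ ¬x0)
  step 16: ¬x0 ∨ F
  step 17: ¬x0

Answer: YES — reaches normal form ¬x0 in 17 ≤ 18 steps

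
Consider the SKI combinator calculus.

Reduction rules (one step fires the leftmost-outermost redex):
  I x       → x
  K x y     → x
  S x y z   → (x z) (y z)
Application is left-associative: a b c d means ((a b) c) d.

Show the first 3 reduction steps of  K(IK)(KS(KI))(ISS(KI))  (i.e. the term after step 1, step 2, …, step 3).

Answer: after 3 steps: K(SS(KI))

Derivation:
  start: K(IK)(KS(KI))(ISS(KI))
  step 1: IK(ISS(KI))
  step 2: K(ISS(KI))
  step 3: K(SS(KI))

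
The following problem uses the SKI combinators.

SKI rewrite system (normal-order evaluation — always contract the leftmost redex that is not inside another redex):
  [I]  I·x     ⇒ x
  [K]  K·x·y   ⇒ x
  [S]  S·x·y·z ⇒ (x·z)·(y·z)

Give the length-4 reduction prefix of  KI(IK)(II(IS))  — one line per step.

Answer: after 4 steps: IS

Derivation:
  start: KI(IK)(II(IS))
  →1  I(II(IS))
  →2  II(IS)
  →3  I(IS)
  →4  IS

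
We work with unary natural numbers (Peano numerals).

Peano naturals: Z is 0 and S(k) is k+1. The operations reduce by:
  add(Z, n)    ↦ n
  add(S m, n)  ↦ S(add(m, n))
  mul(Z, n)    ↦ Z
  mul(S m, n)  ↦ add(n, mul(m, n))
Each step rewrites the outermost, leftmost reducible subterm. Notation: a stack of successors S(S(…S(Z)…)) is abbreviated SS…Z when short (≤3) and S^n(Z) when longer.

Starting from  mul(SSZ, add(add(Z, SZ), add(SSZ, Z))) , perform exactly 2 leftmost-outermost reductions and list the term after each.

Answer: after 2 steps: add(add(SZ, add(SSZ, Z)), mul(SZ, add(add(Z, SZ), add(SSZ, Z))))

Derivation:
  start: mul(SSZ, add(add(Z, SZ), add(SSZ, Z)))
  step 1: add(add(add(Z, SZ), add(SSZ, Z)), mul(SZ, add(add(Z, SZ), add(SSZ, Z))))
  step 2: add(add(SZ, add(SSZ, Z)), mul(SZ, add(add(Z, SZ), add(SSZ, Z))))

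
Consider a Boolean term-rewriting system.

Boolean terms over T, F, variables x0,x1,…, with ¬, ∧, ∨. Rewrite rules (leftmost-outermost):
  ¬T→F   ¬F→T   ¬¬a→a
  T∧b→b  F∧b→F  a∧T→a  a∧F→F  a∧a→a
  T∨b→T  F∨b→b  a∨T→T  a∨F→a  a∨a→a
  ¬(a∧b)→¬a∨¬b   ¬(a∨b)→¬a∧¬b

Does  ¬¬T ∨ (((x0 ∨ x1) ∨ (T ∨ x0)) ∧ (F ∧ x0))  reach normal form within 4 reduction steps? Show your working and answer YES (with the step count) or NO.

Answer: YES — reaches normal form T in 2 ≤ 4 steps

Working:
  start: ¬¬T ∨ (((x0 ∨ x1) ∨ (T ∨ x0)) ∧ (F ∧ x0))
  [1] T ∨ (((x0 ∨ x1) ∨ (T ∨ x0)) ∧ (F ∧ x0))
  [2] T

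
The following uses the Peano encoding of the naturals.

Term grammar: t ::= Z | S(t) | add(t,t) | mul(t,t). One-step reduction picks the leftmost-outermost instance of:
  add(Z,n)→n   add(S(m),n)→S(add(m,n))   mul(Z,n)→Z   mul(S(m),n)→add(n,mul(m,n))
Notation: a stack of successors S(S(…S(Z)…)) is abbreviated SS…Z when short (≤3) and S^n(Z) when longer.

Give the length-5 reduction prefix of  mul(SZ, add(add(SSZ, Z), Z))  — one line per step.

Answer: after 5 steps: S(add(add(S(add(Z, Z)), Z), mul(Z, add(add(SSZ, Z), Z))))

Reduction:
  start: mul(SZ, add(add(SSZ, Z), Z))
  step 1: add(add(add(SSZ, Z), Z), mul(Z, add(add(SSZ, Z), Z)))
  step 2: add(add(S(add(SZ, Z)), Z), mul(Z, add(add(SSZ, Z), Z)))
  step 3: add(S(add(add(SZ, Z), Z)), mul(Z, add(add(SSZ, Z), Z)))
  step 4: S(add(add(add(SZ, Z), Z), mul(Z, add(add(SSZ, Z), Z))))
  step 5: S(add(add(S(add(Z, Z)), Z), mul(Z, add(add(SSZ, Z), Z))))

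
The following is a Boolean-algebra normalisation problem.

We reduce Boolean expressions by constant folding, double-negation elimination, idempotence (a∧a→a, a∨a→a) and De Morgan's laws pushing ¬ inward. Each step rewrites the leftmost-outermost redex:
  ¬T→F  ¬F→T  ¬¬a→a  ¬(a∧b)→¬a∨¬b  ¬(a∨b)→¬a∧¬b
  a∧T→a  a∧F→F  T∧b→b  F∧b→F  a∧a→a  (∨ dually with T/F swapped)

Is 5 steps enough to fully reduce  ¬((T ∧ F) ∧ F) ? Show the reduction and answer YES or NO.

  start: ¬((T ∧ F) ∧ F)
  step 1: ¬(T ∧ F) ∨ ¬F
  step 2: (¬T ∨ ¬F) ∨ ¬F
  step 3: (F ∨ ¬F) ∨ ¬F
  step 4: ¬F ∨ ¬F
  step 5: ¬F

Answer: NO — after 5 steps the term is ¬F, not yet normal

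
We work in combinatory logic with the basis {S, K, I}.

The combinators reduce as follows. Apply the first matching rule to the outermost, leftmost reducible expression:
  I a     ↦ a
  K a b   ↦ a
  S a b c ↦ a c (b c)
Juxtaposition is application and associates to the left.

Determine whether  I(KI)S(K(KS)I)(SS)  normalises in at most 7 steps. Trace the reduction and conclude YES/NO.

Answer: YES — reaches normal form S in 5 ≤ 7 steps

Working:
  start: I(KI)S(K(KS)I)(SS)
  [1] KIS(K(KS)I)(SS)
  [2] I(K(KS)I)(SS)
  [3] K(KS)I(SS)
  [4] KS(SS)
  [5] S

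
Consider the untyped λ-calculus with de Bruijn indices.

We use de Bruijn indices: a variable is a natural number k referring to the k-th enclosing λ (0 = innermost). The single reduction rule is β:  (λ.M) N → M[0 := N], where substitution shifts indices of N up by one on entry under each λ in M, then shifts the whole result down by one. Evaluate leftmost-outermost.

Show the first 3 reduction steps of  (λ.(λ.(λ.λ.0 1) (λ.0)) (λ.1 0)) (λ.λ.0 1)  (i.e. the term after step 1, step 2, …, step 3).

  start: (λ.(λ.(λ.λ.0 1) (λ.0)) (λ.1 0)) (λ.λ.0 1)
  [1] (λ.(λ.λ.0 1) (λ.0)) (λ.(λ.λ.0 1) 0)
  [2] (λ.λ.0 1) (λ.0)
  [3] λ.0 (λ.0)

Answer: after 3 steps: λ.0 (λ.0)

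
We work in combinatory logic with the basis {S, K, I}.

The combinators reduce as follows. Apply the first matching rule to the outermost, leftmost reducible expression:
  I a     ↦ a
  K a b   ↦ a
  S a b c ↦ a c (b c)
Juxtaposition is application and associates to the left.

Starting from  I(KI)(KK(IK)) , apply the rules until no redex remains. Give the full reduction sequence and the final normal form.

  start: I(KI)(KK(IK))
  →1  KI(KK(IK))
  →2  I

Answer: normal form = I  (in 2 steps)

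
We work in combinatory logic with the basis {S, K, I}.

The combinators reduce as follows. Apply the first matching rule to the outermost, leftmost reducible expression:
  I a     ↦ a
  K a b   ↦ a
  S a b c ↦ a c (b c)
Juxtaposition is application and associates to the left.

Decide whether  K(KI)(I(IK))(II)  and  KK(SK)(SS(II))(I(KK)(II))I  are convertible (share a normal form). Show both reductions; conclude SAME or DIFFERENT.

Answer: DIFFERENT — A ⇓ I, B ⇓ SII

Reduction:
Term A:
  start: K(KI)(I(IK))(II)
  [1] KI(II)
  [2] I

Term B:
  start: KK(SK)(SS(II))(I(KK)(II))I
  [1] K(SS(II))(I(KK)(II))I
  [2] SS(II)I
  [3] SI(III)
  [4] SI(II)
  [5] SII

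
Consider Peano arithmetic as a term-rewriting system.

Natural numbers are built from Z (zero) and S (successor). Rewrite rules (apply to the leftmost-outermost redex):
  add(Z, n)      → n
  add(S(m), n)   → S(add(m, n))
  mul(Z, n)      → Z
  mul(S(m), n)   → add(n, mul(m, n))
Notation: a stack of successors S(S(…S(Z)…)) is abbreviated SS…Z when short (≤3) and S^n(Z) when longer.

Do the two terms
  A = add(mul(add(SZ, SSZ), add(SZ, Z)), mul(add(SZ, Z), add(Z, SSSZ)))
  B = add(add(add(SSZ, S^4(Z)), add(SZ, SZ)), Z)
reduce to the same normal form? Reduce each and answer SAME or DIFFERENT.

Term A:
  start: add(mul(add(SZ, SSZ), add(SZ, Z)), mul(add(SZ, Z), add(Z, SSSZ)))
  →1  add(mul(S(add(Z, SSZ)), add(SZ, Z)), mul(add(SZ, Z), add(Z, SSSZ)))
  →2  add(add(add(SZ, Z), mul(add(Z, SSZ), add(SZ, Z))), mul(add(SZ, Z), add(Z, SSSZ)))
  →3  add(add(S(add(Z, Z)), mul(add(Z, SSZ), add(SZ, Z))), mul(add(SZ, Z), add(Z, SSSZ)))
  →4  add(S(add(add(Z, Z), mul(add(Z, SSZ), add(SZ, Z)))), mul(add(SZ, Z), add(Z, SSSZ)))
  →5  S(add(add(add(Z, Z), mul(add(Z, SSZ), add(SZ, Z))), mul(add(SZ, Z), add(Z, SSSZ))))
  →6  S(add(add(Z, mul(add(Z, SSZ), add(SZ, Z))), mul(add(SZ, Z), add(Z, SSSZ))))
  →7  S(add(mul(add(Z, SSZ), add(SZ, Z)), mul(add(SZ, Z), add(Z, SSSZ))))
  →8  S(add(mul(SSZ, add(SZ, Z)), mul(add(SZ, Z), add(Z, SSSZ))))
  →9  S(add(add(add(SZ, Z), mul(SZ, add(SZ, Z))), mul(add(SZ, Z), add(Z, SSSZ))))
  →10  S(add(add(S(add(Z, Z)), mul(SZ, add(SZ, Z))), mul(add(SZ, Z), add(Z, SSSZ))))
  →11  S(add(S(add(add(Z, Z), mul(SZ, add(SZ, Z)))), mul(add(SZ, Z), add(Z, SSSZ))))
  →12  S(S(add(add(add(Z, Z), mul(SZ, add(SZ, Z))), mul(add(SZ, Z), add(Z, SSSZ)))))
  →13  S(S(add(add(Z, mul(SZ, add(SZ, Z))), mul(add(SZ, Z), add(Z, SSSZ)))))
  →14  S(S(add(mul(SZ, add(SZ, Z)), mul(add(SZ, Z), add(Z, SSSZ)))))
  →15  S(S(add(add(add(SZ, Z), mul(Z, add(SZ, Z))), mul(add(SZ, Z), add(Z, SSSZ)))))
  →16  S(S(add(add(S(add(Z, Z)), mul(Z, add(SZ, Z))), mul(add(SZ, Z), add(Z, SSSZ)))))
  →17  S(S(add(S(add(add(Z, Z), mul(Z, add(SZ, Z)))), mul(add(SZ, Z), add(Z, SSSZ)))))
  →18  S(S(S(add(add(add(Z, Z), mul(Z, add(SZ, Z))), mul(add(SZ, Z), add(Z, SSSZ))))))
  →19  S(S(S(add(add(Z, mul(Z, add(SZ, Z))), mul(add(SZ, Z), add(Z, SSSZ))))))
  →20  S(S(S(add(mul(Z, add(SZ, Z)), mul(add(SZ, Z), add(Z, SSSZ))))))
  →21  S(S(S(add(Z, mul(add(SZ, Z), add(Z, SSSZ))))))
  →22  S(S(S(mul(add(SZ, Z), add(Z, SSSZ)))))
  →23  S(S(S(mul(S(add(Z, Z)), add(Z, SSSZ)))))
  →24  S(S(S(add(add(Z, SSSZ), mul(add(Z, Z), add(Z, SSSZ))))))
  →25  S(S(S(add(SSSZ, mul(add(Z, Z), add(Z, SSSZ))))))
  →26  S(S(S(S(add(SSZ, mul(add(Z, Z), add(Z, SSSZ)))))))
  →27  S(S(S(S(S(add(SZ, mul(add(Z, Z), add(Z, SSSZ))))))))
  →28  S(S(S(S(S(S(add(Z, mul(add(Z, Z), add(Z, SSSZ)))))))))
  →29  S(S(S(S(S(S(mul(add(Z, Z), add(Z, SSSZ))))))))
  →30  S(S(S(S(S(S(mul(Z, add(Z, SSSZ))))))))
  →31  S^6(Z)

Term B:
  start: add(add(add(SSZ, S^4(Z)), add(SZ, SZ)), Z)
  →1  add(add(S(add(SZ, S^4(Z))), add(SZ, SZ)), Z)
  →2  add(S(add(add(SZ, S^4(Z)), add(SZ, SZ))), Z)
  →3  S(add(add(add(SZ, S^4(Z)), add(SZ, SZ)), Z))
  →4  S(add(add(S(add(Z, S^4(Z))), add(SZ, SZ)), Z))
  →5  S(add(S(add(add(Z, S^4(Z)), add(SZ, SZ))), Z))
  →6  S(S(add(add(add(Z, S^4(Z)), add(SZ, SZ)), Z)))
  →7  S(S(add(add(S^4(Z), add(SZ, SZ)), Z)))
  →8  S(S(add(S(add(SSSZ, add(SZ, SZ))), Z)))
  →9  S(S(S(add(add(SSSZ, add(SZ, SZ)), Z))))
  →10  S(S(S(add(S(add(SSZ, add(SZ, SZ))), Z))))
  →11  S(S(S(S(add(add(SSZ, add(SZ, SZ)), Z)))))
  →12  S(S(S(S(add(S(add(SZ, add(SZ, SZ))), Z)))))
  →13  S(S(S(S(S(add(add(SZ, add(SZ, SZ)), Z))))))
  →14  S(S(S(S(S(add(S(add(Z, add(SZ, SZ))), Z))))))
  →15  S(S(S(S(S(S(add(add(Z, add(SZ, SZ)), Z)))))))
  →16  S(S(S(S(S(S(add(add(SZ, SZ), Z)))))))
  →17  S(S(S(S(S(S(add(S(add(Z, SZ)), Z)))))))
  →18  S(S(S(S(S(S(S(add(add(Z, SZ), Z))))))))
  →19  S(S(S(S(S(S(S(add(SZ, Z))))))))
  →20  S(S(S(S(S(S(S(S(add(Z, Z)))))))))
  →21  S^8(Z)

Answer: DIFFERENT — A ⇓ S^6(Z), B ⇓ S^8(Z)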